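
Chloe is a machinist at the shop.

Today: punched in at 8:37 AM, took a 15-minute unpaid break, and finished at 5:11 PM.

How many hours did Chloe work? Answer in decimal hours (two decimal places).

Today: 8:37 AM–5:11 PM = 8 h 34 min; less 15 min break → 8 h 19 min

8.32 hours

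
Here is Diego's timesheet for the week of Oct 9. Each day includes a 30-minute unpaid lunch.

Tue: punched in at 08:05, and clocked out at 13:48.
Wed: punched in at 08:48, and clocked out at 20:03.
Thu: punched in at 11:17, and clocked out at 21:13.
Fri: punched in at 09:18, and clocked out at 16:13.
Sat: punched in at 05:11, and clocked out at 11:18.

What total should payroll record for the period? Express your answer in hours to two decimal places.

37.43 hours

Tue: 08:05–13:48 = 5 h 43 min; less 30 min break → 5 h 13 min
Wed: 08:48–20:03 = 11 h 15 min; less 30 min break → 10 h 45 min
Thu: 11:17–21:13 = 9 h 56 min; less 30 min break → 9 h 26 min
Fri: 09:18–16:13 = 6 h 55 min; less 30 min break → 6 h 25 min
Sat: 05:11–11:18 = 6 h 7 min; less 30 min break → 5 h 37 min
Total: 5 h 13 min + 10 h 45 min + 9 h 26 min + 6 h 25 min + 5 h 37 min = 37 h 26 min.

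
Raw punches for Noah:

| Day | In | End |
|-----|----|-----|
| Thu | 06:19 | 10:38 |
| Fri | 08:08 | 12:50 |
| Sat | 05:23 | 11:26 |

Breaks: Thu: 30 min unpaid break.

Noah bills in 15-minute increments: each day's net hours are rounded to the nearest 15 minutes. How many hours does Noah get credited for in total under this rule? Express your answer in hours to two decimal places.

Thu: 06:19–10:38 = 4 h 19 min − 30 min = 3 h 49 min → rounds to 3 h 45 min
Fri: 08:08–12:50 = 4 h 42 min → rounds to 4 h 45 min
Sat: 05:23–11:26 = 6 h 3 min → rounds to 6 h 0 min
Total credited: 14 h 30 min.

14.50 hours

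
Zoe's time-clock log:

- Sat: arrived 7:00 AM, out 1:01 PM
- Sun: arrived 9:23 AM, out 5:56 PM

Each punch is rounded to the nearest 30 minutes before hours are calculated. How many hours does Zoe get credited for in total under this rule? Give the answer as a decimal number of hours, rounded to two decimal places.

14.50 hours

Sat: in 7:00 AM→7:00 AM, out 1:01 PM→1:00 PM; 6 h 0 min
Sun: in 9:23 AM→9:30 AM, out 5:56 PM→6:00 PM; 8 h 30 min
Total credited: 14 h 30 min.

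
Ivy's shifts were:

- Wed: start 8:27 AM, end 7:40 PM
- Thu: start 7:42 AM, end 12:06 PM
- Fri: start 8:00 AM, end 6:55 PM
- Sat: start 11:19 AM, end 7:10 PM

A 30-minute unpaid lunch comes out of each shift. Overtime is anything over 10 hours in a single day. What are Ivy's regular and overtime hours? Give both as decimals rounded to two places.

Regular 31.25 hours, overtime 1.13 hours

Wed: 8:27 AM–7:40 PM = 11 h 13 min; less 30 min break → 10 h 43 min
Thu: 7:42 AM–12:06 PM = 4 h 24 min; less 30 min break → 3 h 54 min
Fri: 8:00 AM–6:55 PM = 10 h 55 min; less 30 min break → 10 h 25 min
Sat: 11:19 AM–7:10 PM = 7 h 51 min; less 30 min break → 7 h 21 min
Wed reg 10 h 0 min / OT 0 h 43 min; Thu reg 3 h 54 min / OT 0 h 0 min; Fri reg 10 h 0 min / OT 0 h 25 min; Sat reg 7 h 21 min / OT 0 h 0 min.
Totals: regular 31 h 15 min, overtime 1 h 8 min.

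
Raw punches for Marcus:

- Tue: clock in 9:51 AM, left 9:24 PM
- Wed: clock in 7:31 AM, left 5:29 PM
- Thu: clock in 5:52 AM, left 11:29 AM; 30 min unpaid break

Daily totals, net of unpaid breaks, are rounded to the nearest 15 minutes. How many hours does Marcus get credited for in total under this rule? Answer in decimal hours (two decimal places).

Tue: 9:51 AM–9:24 PM = 11 h 33 min → rounds to 11 h 30 min
Wed: 7:31 AM–5:29 PM = 9 h 58 min → rounds to 10 h 0 min
Thu: 5:52 AM–11:29 AM = 5 h 37 min − 30 min = 5 h 7 min → rounds to 5 h 0 min
Total credited: 26 h 30 min.

26.50 hours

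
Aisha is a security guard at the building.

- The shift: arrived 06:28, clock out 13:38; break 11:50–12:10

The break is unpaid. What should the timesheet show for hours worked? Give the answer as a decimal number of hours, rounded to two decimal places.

6.83 hours

The shift: 06:28–13:38 = 7 h 10 min; less 20 min break → 6 h 50 min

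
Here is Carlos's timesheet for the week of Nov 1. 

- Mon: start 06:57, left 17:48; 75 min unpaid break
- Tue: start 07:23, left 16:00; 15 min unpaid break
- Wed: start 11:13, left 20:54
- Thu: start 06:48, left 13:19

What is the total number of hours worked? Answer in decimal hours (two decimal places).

34.17 hours

Mon: 06:57–17:48 = 10 h 51 min; less 75 min break → 9 h 36 min
Tue: 07:23–16:00 = 8 h 37 min; less 15 min break → 8 h 22 min
Wed: 11:13–20:54 = 9 h 41 min
Thu: 06:48–13:19 = 6 h 31 min
Total: 9 h 36 min + 8 h 22 min + 9 h 41 min + 6 h 31 min = 34 h 10 min.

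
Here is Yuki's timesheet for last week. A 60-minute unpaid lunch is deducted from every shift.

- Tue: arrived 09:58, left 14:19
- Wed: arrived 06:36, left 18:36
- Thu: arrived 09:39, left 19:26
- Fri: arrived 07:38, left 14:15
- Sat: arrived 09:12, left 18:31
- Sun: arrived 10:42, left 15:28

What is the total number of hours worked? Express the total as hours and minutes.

Tue: 09:58–14:19 = 4 h 21 min; less 60 min break → 3 h 21 min
Wed: 06:36–18:36 = 12 h 0 min; less 60 min break → 11 h 0 min
Thu: 09:39–19:26 = 9 h 47 min; less 60 min break → 8 h 47 min
Fri: 07:38–14:15 = 6 h 37 min; less 60 min break → 5 h 37 min
Sat: 09:12–18:31 = 9 h 19 min; less 60 min break → 8 h 19 min
Sun: 10:42–15:28 = 4 h 46 min; less 60 min break → 3 h 46 min
Total: 3 h 21 min + 11 h 0 min + 8 h 47 min + 5 h 37 min + 8 h 19 min + 3 h 46 min = 40 h 50 min.

40 h 50 min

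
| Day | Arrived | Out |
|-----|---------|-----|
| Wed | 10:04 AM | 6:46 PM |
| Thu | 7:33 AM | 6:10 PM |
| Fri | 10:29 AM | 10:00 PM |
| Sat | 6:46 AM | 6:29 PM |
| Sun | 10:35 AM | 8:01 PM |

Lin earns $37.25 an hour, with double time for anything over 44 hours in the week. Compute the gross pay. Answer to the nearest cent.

$2233.76

Wed: 10:04 AM–6:46 PM = 8 h 42 min
Thu: 7:33 AM–6:10 PM = 10 h 37 min
Fri: 10:29 AM–10:00 PM = 11 h 31 min
Sat: 6:46 AM–6:29 PM = 11 h 43 min
Sun: 10:35 AM–8:01 PM = 9 h 26 min
Total worked: 51 h 59 min = 3119 min.
Regular 44 h 0 min = 2640 min at $37.25/h; overtime 7 h 59 min = 479 min at $74.50/h.
Pay = (2640 × $37.25 + 479 × $74.50) ÷ 60 = $2233.76.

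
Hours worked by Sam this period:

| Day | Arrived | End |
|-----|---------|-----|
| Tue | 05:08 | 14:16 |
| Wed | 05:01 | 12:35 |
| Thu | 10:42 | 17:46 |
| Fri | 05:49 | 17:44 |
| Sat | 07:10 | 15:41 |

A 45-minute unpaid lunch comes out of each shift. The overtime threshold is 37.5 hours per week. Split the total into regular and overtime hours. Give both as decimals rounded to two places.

Regular 37.50 hours, overtime 2.95 hours

Tue: 05:08–14:16 = 9 h 8 min; less 45 min break → 8 h 23 min
Wed: 05:01–12:35 = 7 h 34 min; less 45 min break → 6 h 49 min
Thu: 10:42–17:46 = 7 h 4 min; less 45 min break → 6 h 19 min
Fri: 05:49–17:44 = 11 h 55 min; less 45 min break → 11 h 10 min
Sat: 07:10–15:41 = 8 h 31 min; less 45 min break → 7 h 46 min
Total worked: 40 h 27 min = 40.45 h.
Threshold 37.5 h → overtime 2 h 57 min, regular 37 h 30 min.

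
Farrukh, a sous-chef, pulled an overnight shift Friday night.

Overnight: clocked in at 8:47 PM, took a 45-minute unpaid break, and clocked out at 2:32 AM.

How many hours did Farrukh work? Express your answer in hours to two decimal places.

Overnight: 8:47 PM → midnight = 3 h 13 min; midnight → 2:32 AM = 2 h 32 min; span 5 h 45 min; less 45 min break → 5 h 0 min

5.00 hours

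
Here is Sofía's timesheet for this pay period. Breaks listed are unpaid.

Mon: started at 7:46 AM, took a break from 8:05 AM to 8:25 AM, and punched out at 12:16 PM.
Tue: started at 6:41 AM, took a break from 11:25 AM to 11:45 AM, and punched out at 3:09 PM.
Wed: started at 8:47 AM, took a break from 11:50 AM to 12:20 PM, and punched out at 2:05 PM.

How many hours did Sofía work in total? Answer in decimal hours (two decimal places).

17.10 hours

Mon: 7:46 AM–12:16 PM = 4 h 30 min; less 20 min break → 4 h 10 min
Tue: 6:41 AM–3:09 PM = 8 h 28 min; less 20 min break → 8 h 8 min
Wed: 8:47 AM–2:05 PM = 5 h 18 min; less 30 min break → 4 h 48 min
Total: 4 h 10 min + 8 h 8 min + 4 h 48 min = 17 h 6 min.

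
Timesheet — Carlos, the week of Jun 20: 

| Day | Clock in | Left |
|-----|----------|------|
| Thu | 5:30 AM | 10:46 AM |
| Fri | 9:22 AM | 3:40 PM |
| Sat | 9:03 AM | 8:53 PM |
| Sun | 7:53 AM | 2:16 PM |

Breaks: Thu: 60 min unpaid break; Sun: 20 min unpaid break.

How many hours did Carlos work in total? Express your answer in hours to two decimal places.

28.45 hours

Thu: 5:30 AM–10:46 AM = 5 h 16 min; less 60 min break → 4 h 16 min
Fri: 9:22 AM–3:40 PM = 6 h 18 min
Sat: 9:03 AM–8:53 PM = 11 h 50 min
Sun: 7:53 AM–2:16 PM = 6 h 23 min; less 20 min break → 6 h 3 min
Total: 4 h 16 min + 6 h 18 min + 11 h 50 min + 6 h 3 min = 28 h 27 min.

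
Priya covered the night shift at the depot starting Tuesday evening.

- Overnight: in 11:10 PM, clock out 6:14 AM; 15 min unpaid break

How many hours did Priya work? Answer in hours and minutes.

Overnight: 11:10 PM → midnight = 0 h 50 min; midnight → 6:14 AM = 6 h 14 min; span 7 h 4 min; less 15 min break → 6 h 49 min

6 h 49 min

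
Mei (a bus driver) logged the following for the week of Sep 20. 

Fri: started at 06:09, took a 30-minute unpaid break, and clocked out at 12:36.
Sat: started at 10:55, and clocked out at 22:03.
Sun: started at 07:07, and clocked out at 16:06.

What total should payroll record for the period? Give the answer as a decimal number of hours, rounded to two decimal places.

Fri: 06:09–12:36 = 6 h 27 min; less 30 min break → 5 h 57 min
Sat: 10:55–22:03 = 11 h 8 min
Sun: 07:07–16:06 = 8 h 59 min
Total: 5 h 57 min + 11 h 8 min + 8 h 59 min = 26 h 4 min.

26.07 hours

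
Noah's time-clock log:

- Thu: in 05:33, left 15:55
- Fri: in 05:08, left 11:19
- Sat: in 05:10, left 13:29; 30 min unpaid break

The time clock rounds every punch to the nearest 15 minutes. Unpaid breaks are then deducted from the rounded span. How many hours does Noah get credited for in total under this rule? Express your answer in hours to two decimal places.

Thu: in 05:33→05:30, out 15:55→16:00; 10 h 30 min
Fri: in 05:08→05:15, out 11:19→11:15; 6 h 0 min
Sat: in 05:10→05:15, out 13:29→13:30; 8 h 15 min − 30 min = 7 h 45 min
Total credited: 24 h 15 min.

24.25 hours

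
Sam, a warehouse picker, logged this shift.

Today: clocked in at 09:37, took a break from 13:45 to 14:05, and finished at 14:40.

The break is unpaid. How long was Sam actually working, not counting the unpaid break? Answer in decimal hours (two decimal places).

4.72 hours

Today: 09:37–14:40 = 5 h 3 min; less 20 min break → 4 h 43 min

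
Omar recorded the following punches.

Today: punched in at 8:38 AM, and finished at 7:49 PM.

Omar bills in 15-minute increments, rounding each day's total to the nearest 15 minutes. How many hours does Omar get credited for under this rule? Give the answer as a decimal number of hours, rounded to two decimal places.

11.25 hours

Today: 8:38 AM–7:49 PM = 11 h 11 min → rounds to 11 h 15 min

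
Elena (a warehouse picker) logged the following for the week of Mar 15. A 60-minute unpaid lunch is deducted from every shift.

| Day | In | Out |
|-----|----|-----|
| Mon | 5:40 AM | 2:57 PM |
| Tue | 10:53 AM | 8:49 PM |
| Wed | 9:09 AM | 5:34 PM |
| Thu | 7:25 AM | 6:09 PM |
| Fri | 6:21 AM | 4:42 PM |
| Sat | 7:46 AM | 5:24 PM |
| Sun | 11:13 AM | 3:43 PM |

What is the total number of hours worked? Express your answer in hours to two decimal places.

55.85 hours

Mon: 5:40 AM–2:57 PM = 9 h 17 min; less 60 min break → 8 h 17 min
Tue: 10:53 AM–8:49 PM = 9 h 56 min; less 60 min break → 8 h 56 min
Wed: 9:09 AM–5:34 PM = 8 h 25 min; less 60 min break → 7 h 25 min
Thu: 7:25 AM–6:09 PM = 10 h 44 min; less 60 min break → 9 h 44 min
Fri: 6:21 AM–4:42 PM = 10 h 21 min; less 60 min break → 9 h 21 min
Sat: 7:46 AM–5:24 PM = 9 h 38 min; less 60 min break → 8 h 38 min
Sun: 11:13 AM–3:43 PM = 4 h 30 min; less 60 min break → 3 h 30 min
Total: 8 h 17 min + 8 h 56 min + 7 h 25 min + 9 h 44 min + 9 h 21 min + 8 h 38 min + 3 h 30 min = 55 h 51 min.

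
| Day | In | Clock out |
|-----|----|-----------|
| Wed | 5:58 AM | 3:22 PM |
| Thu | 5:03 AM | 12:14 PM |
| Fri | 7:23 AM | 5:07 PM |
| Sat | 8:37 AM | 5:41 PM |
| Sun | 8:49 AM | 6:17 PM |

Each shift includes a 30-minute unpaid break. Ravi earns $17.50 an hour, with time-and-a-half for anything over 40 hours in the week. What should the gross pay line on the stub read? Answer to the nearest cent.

$761.69

Wed: 5:58 AM–3:22 PM = 9 h 24 min; less 30 min break → 8 h 54 min
Thu: 5:03 AM–12:14 PM = 7 h 11 min; less 30 min break → 6 h 41 min
Fri: 7:23 AM–5:07 PM = 9 h 44 min; less 30 min break → 9 h 14 min
Sat: 8:37 AM–5:41 PM = 9 h 4 min; less 30 min break → 8 h 34 min
Sun: 8:49 AM–6:17 PM = 9 h 28 min; less 30 min break → 8 h 58 min
Total worked: 42 h 21 min = 2541 min.
Regular 40 h 0 min = 2400 min at $17.50/h; overtime 2 h 21 min = 141 min at $26.25/h.
Pay = (2400 × $17.50 + 141 × $26.25) ÷ 60 = $761.69.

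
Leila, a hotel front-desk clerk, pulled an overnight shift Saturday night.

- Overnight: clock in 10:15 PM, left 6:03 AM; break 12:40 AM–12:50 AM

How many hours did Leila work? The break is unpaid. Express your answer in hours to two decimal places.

Overnight: 10:15 PM → midnight = 1 h 45 min; midnight → 6:03 AM = 6 h 3 min; span 7 h 48 min; less 10 min break → 7 h 38 min

7.63 hours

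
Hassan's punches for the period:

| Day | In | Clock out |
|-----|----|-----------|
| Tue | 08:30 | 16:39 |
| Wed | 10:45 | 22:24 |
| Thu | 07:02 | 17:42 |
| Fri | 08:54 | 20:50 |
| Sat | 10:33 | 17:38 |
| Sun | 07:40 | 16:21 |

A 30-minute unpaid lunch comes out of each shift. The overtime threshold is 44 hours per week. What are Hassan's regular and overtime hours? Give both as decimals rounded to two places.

Tue: 08:30–16:39 = 8 h 9 min; less 30 min break → 7 h 39 min
Wed: 10:45–22:24 = 11 h 39 min; less 30 min break → 11 h 9 min
Thu: 07:02–17:42 = 10 h 40 min; less 30 min break → 10 h 10 min
Fri: 08:54–20:50 = 11 h 56 min; less 30 min break → 11 h 26 min
Sat: 10:33–17:38 = 7 h 5 min; less 30 min break → 6 h 35 min
Sun: 07:40–16:21 = 8 h 41 min; less 30 min break → 8 h 11 min
Total worked: 55 h 10 min = 55.17 h.
Threshold 44 h → overtime 11 h 10 min, regular 44 h 0 min.

Regular 44.00 hours, overtime 11.17 hours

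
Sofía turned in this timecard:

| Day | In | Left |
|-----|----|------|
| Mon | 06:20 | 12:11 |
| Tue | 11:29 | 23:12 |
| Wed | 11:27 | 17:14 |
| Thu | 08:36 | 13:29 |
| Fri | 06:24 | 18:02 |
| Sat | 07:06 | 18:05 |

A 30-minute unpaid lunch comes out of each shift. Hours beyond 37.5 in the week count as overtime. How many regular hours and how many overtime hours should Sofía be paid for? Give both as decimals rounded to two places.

Regular 37.50 hours, overtime 10.35 hours

Mon: 06:20–12:11 = 5 h 51 min; less 30 min break → 5 h 21 min
Tue: 11:29–23:12 = 11 h 43 min; less 30 min break → 11 h 13 min
Wed: 11:27–17:14 = 5 h 47 min; less 30 min break → 5 h 17 min
Thu: 08:36–13:29 = 4 h 53 min; less 30 min break → 4 h 23 min
Fri: 06:24–18:02 = 11 h 38 min; less 30 min break → 11 h 8 min
Sat: 07:06–18:05 = 10 h 59 min; less 30 min break → 10 h 29 min
Total worked: 47 h 51 min = 47.85 h.
Threshold 37.5 h → overtime 10 h 21 min, regular 37 h 30 min.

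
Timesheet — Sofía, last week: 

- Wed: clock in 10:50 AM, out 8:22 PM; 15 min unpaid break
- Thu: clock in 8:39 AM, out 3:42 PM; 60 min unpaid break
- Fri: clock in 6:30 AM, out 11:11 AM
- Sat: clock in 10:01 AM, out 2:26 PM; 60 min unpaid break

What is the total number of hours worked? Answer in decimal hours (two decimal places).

Wed: 10:50 AM–8:22 PM = 9 h 32 min; less 15 min break → 9 h 17 min
Thu: 8:39 AM–3:42 PM = 7 h 3 min; less 60 min break → 6 h 3 min
Fri: 6:30 AM–11:11 AM = 4 h 41 min
Sat: 10:01 AM–2:26 PM = 4 h 25 min; less 60 min break → 3 h 25 min
Total: 9 h 17 min + 6 h 3 min + 4 h 41 min + 3 h 25 min = 23 h 26 min.

23.43 hours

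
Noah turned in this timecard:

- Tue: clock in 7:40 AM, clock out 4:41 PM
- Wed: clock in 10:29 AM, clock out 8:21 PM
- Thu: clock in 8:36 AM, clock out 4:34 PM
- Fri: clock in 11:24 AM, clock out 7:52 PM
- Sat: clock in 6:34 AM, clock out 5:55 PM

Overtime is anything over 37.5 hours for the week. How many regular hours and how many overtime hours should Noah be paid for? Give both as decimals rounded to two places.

Tue: 7:40 AM–4:41 PM = 9 h 1 min
Wed: 10:29 AM–8:21 PM = 9 h 52 min
Thu: 8:36 AM–4:34 PM = 7 h 58 min
Fri: 11:24 AM–7:52 PM = 8 h 28 min
Sat: 6:34 AM–5:55 PM = 11 h 21 min
Total worked: 46 h 40 min = 46.67 h.
Threshold 37.5 h → overtime 9 h 10 min, regular 37 h 30 min.

Regular 37.50 hours, overtime 9.17 hours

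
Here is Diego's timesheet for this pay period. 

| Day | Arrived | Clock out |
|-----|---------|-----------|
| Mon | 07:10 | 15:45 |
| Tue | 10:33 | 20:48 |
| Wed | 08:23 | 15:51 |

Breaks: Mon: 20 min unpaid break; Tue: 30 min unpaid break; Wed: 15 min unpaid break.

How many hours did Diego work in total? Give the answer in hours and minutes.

25 h 13 min

Mon: 07:10–15:45 = 8 h 35 min; less 20 min break → 8 h 15 min
Tue: 10:33–20:48 = 10 h 15 min; less 30 min break → 9 h 45 min
Wed: 08:23–15:51 = 7 h 28 min; less 15 min break → 7 h 13 min
Total: 8 h 15 min + 9 h 45 min + 7 h 13 min = 25 h 13 min.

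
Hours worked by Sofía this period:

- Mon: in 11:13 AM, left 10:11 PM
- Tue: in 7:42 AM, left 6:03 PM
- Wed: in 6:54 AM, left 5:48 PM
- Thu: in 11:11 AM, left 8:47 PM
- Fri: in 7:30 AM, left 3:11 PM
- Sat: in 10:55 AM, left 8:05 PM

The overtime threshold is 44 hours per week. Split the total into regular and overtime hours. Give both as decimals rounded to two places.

Regular 44.00 hours, overtime 14.67 hours

Mon: 11:13 AM–10:11 PM = 10 h 58 min
Tue: 7:42 AM–6:03 PM = 10 h 21 min
Wed: 6:54 AM–5:48 PM = 10 h 54 min
Thu: 11:11 AM–8:47 PM = 9 h 36 min
Fri: 7:30 AM–3:11 PM = 7 h 41 min
Sat: 10:55 AM–8:05 PM = 9 h 10 min
Total worked: 58 h 40 min = 58.67 h.
Threshold 44 h → overtime 14 h 40 min, regular 44 h 0 min.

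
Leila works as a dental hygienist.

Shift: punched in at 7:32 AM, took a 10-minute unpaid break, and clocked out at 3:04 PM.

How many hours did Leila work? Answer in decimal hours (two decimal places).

Shift: 7:32 AM–3:04 PM = 7 h 32 min; less 10 min break → 7 h 22 min

7.37 hours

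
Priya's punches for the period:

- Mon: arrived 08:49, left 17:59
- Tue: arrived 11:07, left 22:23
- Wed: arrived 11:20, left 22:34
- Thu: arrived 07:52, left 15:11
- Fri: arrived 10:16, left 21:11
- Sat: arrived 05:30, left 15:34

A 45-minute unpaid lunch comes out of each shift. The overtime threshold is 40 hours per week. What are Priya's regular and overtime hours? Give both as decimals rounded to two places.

Regular 40.00 hours, overtime 15.47 hours

Mon: 08:49–17:59 = 9 h 10 min; less 45 min break → 8 h 25 min
Tue: 11:07–22:23 = 11 h 16 min; less 45 min break → 10 h 31 min
Wed: 11:20–22:34 = 11 h 14 min; less 45 min break → 10 h 29 min
Thu: 07:52–15:11 = 7 h 19 min; less 45 min break → 6 h 34 min
Fri: 10:16–21:11 = 10 h 55 min; less 45 min break → 10 h 10 min
Sat: 05:30–15:34 = 10 h 4 min; less 45 min break → 9 h 19 min
Total worked: 55 h 28 min = 55.47 h.
Threshold 40 h → overtime 15 h 28 min, regular 40 h 0 min.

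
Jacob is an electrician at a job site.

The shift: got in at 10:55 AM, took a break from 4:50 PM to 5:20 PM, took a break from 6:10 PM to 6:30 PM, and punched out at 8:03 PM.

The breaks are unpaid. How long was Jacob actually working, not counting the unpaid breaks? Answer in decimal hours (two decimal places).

The shift: 10:55 AM–8:03 PM = 9 h 8 min; less 50 min break → 8 h 18 min

8.30 hours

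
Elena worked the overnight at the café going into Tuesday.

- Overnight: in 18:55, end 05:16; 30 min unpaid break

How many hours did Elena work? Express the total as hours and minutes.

Overnight: 18:55 → midnight = 5 h 5 min; midnight → 05:16 = 5 h 16 min; span 10 h 21 min; less 30 min break → 9 h 51 min

9 h 51 min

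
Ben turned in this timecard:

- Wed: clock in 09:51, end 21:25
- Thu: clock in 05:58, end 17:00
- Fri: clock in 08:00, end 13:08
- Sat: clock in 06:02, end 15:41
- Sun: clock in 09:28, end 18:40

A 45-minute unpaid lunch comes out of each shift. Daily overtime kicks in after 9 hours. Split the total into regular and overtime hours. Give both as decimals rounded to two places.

Wed: 09:51–21:25 = 11 h 34 min; less 45 min break → 10 h 49 min
Thu: 05:58–17:00 = 11 h 2 min; less 45 min break → 10 h 17 min
Fri: 08:00–13:08 = 5 h 8 min; less 45 min break → 4 h 23 min
Sat: 06:02–15:41 = 9 h 39 min; less 45 min break → 8 h 54 min
Sun: 09:28–18:40 = 9 h 12 min; less 45 min break → 8 h 27 min
Wed reg 9 h 0 min / OT 1 h 49 min; Thu reg 9 h 0 min / OT 1 h 17 min; Fri reg 4 h 23 min / OT 0 h 0 min; Sat reg 8 h 54 min / OT 0 h 0 min; Sun reg 8 h 27 min / OT 0 h 0 min.
Totals: regular 39 h 44 min, overtime 3 h 6 min.

Regular 39.73 hours, overtime 3.10 hours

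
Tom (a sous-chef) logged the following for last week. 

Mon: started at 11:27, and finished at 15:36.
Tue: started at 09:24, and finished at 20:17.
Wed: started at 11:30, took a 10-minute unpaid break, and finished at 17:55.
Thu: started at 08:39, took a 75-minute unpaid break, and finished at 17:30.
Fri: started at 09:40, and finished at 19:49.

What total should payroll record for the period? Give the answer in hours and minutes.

39 h 2 min

Mon: 11:27–15:36 = 4 h 9 min
Tue: 09:24–20:17 = 10 h 53 min
Wed: 11:30–17:55 = 6 h 25 min; less 10 min break → 6 h 15 min
Thu: 08:39–17:30 = 8 h 51 min; less 75 min break → 7 h 36 min
Fri: 09:40–19:49 = 10 h 9 min
Total: 4 h 9 min + 10 h 53 min + 6 h 15 min + 7 h 36 min + 10 h 9 min = 39 h 2 min.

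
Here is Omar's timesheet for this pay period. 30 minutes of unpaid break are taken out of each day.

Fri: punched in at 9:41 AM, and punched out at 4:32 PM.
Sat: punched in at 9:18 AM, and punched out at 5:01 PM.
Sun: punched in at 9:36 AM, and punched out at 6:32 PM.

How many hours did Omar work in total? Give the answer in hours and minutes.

Fri: 9:41 AM–4:32 PM = 6 h 51 min; less 30 min break → 6 h 21 min
Sat: 9:18 AM–5:01 PM = 7 h 43 min; less 30 min break → 7 h 13 min
Sun: 9:36 AM–6:32 PM = 8 h 56 min; less 30 min break → 8 h 26 min
Total: 6 h 21 min + 7 h 13 min + 8 h 26 min = 22 h 0 min.

22 h 0 min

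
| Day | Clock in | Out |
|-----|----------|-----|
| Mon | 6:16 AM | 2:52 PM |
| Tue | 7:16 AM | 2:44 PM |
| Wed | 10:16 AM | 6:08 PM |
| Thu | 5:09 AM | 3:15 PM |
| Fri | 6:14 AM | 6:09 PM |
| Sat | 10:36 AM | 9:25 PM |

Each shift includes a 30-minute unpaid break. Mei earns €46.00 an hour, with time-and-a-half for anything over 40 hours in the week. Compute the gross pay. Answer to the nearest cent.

€2789.90

Mon: 6:16 AM–2:52 PM = 8 h 36 min; less 30 min break → 8 h 6 min
Tue: 7:16 AM–2:44 PM = 7 h 28 min; less 30 min break → 6 h 58 min
Wed: 10:16 AM–6:08 PM = 7 h 52 min; less 30 min break → 7 h 22 min
Thu: 5:09 AM–3:15 PM = 10 h 6 min; less 30 min break → 9 h 36 min
Fri: 6:14 AM–6:09 PM = 11 h 55 min; less 30 min break → 11 h 25 min
Sat: 10:36 AM–9:25 PM = 10 h 49 min; less 30 min break → 10 h 19 min
Total worked: 53 h 46 min = 3226 min.
Regular 40 h 0 min = 2400 min at €46.00/h; overtime 13 h 46 min = 826 min at €69.00/h.
Pay = (2400 × €46.00 + 826 × €69.00) ÷ 60 = €2789.90.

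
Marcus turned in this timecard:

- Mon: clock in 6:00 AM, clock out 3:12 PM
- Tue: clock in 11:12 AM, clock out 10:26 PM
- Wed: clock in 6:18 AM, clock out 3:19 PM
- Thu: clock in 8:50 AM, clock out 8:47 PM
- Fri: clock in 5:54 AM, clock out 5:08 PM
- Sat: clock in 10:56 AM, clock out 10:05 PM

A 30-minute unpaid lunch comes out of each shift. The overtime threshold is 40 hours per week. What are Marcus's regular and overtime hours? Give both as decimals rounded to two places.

Regular 40.00 hours, overtime 20.78 hours

Mon: 6:00 AM–3:12 PM = 9 h 12 min; less 30 min break → 8 h 42 min
Tue: 11:12 AM–10:26 PM = 11 h 14 min; less 30 min break → 10 h 44 min
Wed: 6:18 AM–3:19 PM = 9 h 1 min; less 30 min break → 8 h 31 min
Thu: 8:50 AM–8:47 PM = 11 h 57 min; less 30 min break → 11 h 27 min
Fri: 5:54 AM–5:08 PM = 11 h 14 min; less 30 min break → 10 h 44 min
Sat: 10:56 AM–10:05 PM = 11 h 9 min; less 30 min break → 10 h 39 min
Total worked: 60 h 47 min = 60.78 h.
Threshold 40 h → overtime 20 h 47 min, regular 40 h 0 min.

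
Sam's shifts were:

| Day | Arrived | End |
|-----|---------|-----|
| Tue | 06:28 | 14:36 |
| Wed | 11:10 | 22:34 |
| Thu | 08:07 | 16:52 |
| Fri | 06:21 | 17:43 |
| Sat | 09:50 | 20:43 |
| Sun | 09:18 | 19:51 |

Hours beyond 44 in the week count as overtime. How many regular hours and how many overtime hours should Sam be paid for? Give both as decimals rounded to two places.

Regular 44.00 hours, overtime 17.08 hours

Tue: 06:28–14:36 = 8 h 8 min
Wed: 11:10–22:34 = 11 h 24 min
Thu: 08:07–16:52 = 8 h 45 min
Fri: 06:21–17:43 = 11 h 22 min
Sat: 09:50–20:43 = 10 h 53 min
Sun: 09:18–19:51 = 10 h 33 min
Total worked: 61 h 5 min = 61.08 h.
Threshold 44 h → overtime 17 h 5 min, regular 44 h 0 min.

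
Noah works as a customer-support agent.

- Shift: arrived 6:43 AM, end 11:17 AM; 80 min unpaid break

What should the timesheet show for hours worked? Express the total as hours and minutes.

Shift: 6:43 AM–11:17 AM = 4 h 34 min; less 80 min break → 3 h 14 min

3 h 14 min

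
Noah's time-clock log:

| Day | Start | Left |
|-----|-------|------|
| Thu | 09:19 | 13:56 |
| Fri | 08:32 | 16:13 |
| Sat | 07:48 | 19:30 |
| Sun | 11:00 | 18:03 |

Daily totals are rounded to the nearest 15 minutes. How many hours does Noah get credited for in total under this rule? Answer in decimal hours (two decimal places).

Thu: 09:19–13:56 = 4 h 37 min → rounds to 4 h 30 min
Fri: 08:32–16:13 = 7 h 41 min → rounds to 7 h 45 min
Sat: 07:48–19:30 = 11 h 42 min → rounds to 11 h 45 min
Sun: 11:00–18:03 = 7 h 3 min → rounds to 7 h 0 min
Total credited: 31 h 0 min.

31.00 hours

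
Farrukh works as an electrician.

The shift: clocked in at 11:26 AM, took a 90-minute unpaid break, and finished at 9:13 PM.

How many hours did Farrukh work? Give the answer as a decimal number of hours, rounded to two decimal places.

8.28 hours

The shift: 11:26 AM–9:13 PM = 9 h 47 min; less 90 min break → 8 h 17 min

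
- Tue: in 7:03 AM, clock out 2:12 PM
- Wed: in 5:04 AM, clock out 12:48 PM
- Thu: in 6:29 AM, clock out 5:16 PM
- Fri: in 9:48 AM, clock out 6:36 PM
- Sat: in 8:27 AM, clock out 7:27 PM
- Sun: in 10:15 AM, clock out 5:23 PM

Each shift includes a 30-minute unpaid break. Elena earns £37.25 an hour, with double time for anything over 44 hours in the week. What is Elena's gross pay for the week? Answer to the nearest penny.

£2056.20

Tue: 7:03 AM–2:12 PM = 7 h 9 min; less 30 min break → 6 h 39 min
Wed: 5:04 AM–12:48 PM = 7 h 44 min; less 30 min break → 7 h 14 min
Thu: 6:29 AM–5:16 PM = 10 h 47 min; less 30 min break → 10 h 17 min
Fri: 9:48 AM–6:36 PM = 8 h 48 min; less 30 min break → 8 h 18 min
Sat: 8:27 AM–7:27 PM = 11 h 0 min; less 30 min break → 10 h 30 min
Sun: 10:15 AM–5:23 PM = 7 h 8 min; less 30 min break → 6 h 38 min
Total worked: 49 h 36 min = 2976 min.
Regular 44 h 0 min = 2640 min at £37.25/h; overtime 5 h 36 min = 336 min at £74.50/h.
Pay = (2640 × £37.25 + 336 × £74.50) ÷ 60 = £2056.20.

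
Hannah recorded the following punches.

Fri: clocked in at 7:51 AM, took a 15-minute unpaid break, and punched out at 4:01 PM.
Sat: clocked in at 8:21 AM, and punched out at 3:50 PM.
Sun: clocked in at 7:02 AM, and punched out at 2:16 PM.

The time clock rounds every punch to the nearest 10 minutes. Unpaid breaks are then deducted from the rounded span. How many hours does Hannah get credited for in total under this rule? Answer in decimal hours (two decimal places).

Fri: in 7:51 AM→7:50 AM, out 4:01 PM→4:00 PM; 8 h 10 min − 15 min = 7 h 55 min
Sat: in 8:21 AM→8:20 AM, out 3:50 PM→3:50 PM; 7 h 30 min
Sun: in 7:02 AM→7:00 AM, out 2:16 PM→2:20 PM; 7 h 20 min
Total credited: 22 h 45 min.

22.75 hours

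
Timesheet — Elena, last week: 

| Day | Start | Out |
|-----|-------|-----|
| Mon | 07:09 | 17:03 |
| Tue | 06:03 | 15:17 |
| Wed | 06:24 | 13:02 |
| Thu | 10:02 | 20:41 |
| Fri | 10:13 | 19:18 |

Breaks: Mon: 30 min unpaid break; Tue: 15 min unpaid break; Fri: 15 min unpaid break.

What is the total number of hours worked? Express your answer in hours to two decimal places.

Mon: 07:09–17:03 = 9 h 54 min; less 30 min break → 9 h 24 min
Tue: 06:03–15:17 = 9 h 14 min; less 15 min break → 8 h 59 min
Wed: 06:24–13:02 = 6 h 38 min
Thu: 10:02–20:41 = 10 h 39 min
Fri: 10:13–19:18 = 9 h 5 min; less 15 min break → 8 h 50 min
Total: 9 h 24 min + 8 h 59 min + 6 h 38 min + 10 h 39 min + 8 h 50 min = 44 h 30 min.

44.50 hours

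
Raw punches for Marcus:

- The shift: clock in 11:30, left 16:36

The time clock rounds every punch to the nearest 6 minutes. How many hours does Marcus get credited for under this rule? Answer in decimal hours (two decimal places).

The shift: in 11:30→11:30, out 16:36→16:36; 5 h 6 min

5.10 hours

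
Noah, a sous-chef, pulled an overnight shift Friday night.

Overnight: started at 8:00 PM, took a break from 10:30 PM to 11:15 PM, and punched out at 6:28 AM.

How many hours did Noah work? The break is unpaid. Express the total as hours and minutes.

Overnight: 8:00 PM → midnight = 4 h 0 min; midnight → 6:28 AM = 6 h 28 min; span 10 h 28 min; less 45 min break → 9 h 43 min

9 h 43 min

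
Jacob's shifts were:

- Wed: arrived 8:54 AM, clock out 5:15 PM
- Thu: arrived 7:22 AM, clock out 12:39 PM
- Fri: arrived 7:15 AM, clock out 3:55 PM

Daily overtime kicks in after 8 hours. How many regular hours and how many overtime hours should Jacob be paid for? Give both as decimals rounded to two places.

Wed: 8:54 AM–5:15 PM = 8 h 21 min
Thu: 7:22 AM–12:39 PM = 5 h 17 min
Fri: 7:15 AM–3:55 PM = 8 h 40 min
Wed reg 8 h 0 min / OT 0 h 21 min; Thu reg 5 h 17 min / OT 0 h 0 min; Fri reg 8 h 0 min / OT 0 h 40 min.
Totals: regular 21 h 17 min, overtime 1 h 1 min.

Regular 21.28 hours, overtime 1.02 hours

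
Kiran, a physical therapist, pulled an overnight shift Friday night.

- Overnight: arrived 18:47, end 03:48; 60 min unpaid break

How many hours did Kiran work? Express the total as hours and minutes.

Overnight: 18:47 → midnight = 5 h 13 min; midnight → 03:48 = 3 h 48 min; span 9 h 1 min; less 60 min break → 8 h 1 min

8 h 1 min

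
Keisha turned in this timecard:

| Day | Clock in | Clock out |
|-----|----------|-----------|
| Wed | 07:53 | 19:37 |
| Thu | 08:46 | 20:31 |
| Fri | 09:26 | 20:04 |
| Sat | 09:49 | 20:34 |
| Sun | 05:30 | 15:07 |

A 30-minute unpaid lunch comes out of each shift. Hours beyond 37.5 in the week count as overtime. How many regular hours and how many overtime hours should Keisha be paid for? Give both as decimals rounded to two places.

Regular 37.50 hours, overtime 14.48 hours

Wed: 07:53–19:37 = 11 h 44 min; less 30 min break → 11 h 14 min
Thu: 08:46–20:31 = 11 h 45 min; less 30 min break → 11 h 15 min
Fri: 09:26–20:04 = 10 h 38 min; less 30 min break → 10 h 8 min
Sat: 09:49–20:34 = 10 h 45 min; less 30 min break → 10 h 15 min
Sun: 05:30–15:07 = 9 h 37 min; less 30 min break → 9 h 7 min
Total worked: 51 h 59 min = 51.98 h.
Threshold 37.5 h → overtime 14 h 29 min, regular 37 h 30 min.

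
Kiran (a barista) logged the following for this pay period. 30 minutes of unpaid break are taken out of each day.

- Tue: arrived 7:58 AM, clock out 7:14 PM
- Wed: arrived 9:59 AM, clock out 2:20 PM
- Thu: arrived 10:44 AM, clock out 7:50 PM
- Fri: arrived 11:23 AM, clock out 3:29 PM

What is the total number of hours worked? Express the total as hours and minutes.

Tue: 7:58 AM–7:14 PM = 11 h 16 min; less 30 min break → 10 h 46 min
Wed: 9:59 AM–2:20 PM = 4 h 21 min; less 30 min break → 3 h 51 min
Thu: 10:44 AM–7:50 PM = 9 h 6 min; less 30 min break → 8 h 36 min
Fri: 11:23 AM–3:29 PM = 4 h 6 min; less 30 min break → 3 h 36 min
Total: 10 h 46 min + 3 h 51 min + 8 h 36 min + 3 h 36 min = 26 h 49 min.

26 h 49 min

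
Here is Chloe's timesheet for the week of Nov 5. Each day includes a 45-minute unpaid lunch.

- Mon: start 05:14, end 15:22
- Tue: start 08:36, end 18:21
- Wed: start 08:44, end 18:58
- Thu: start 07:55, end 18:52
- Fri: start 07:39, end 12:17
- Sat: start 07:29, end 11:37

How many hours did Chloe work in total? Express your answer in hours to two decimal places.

45.33 hours

Mon: 05:14–15:22 = 10 h 8 min; less 45 min break → 9 h 23 min
Tue: 08:36–18:21 = 9 h 45 min; less 45 min break → 9 h 0 min
Wed: 08:44–18:58 = 10 h 14 min; less 45 min break → 9 h 29 min
Thu: 07:55–18:52 = 10 h 57 min; less 45 min break → 10 h 12 min
Fri: 07:39–12:17 = 4 h 38 min; less 45 min break → 3 h 53 min
Sat: 07:29–11:37 = 4 h 8 min; less 45 min break → 3 h 23 min
Total: 9 h 23 min + 9 h 0 min + 9 h 29 min + 10 h 12 min + 3 h 53 min + 3 h 23 min = 45 h 20 min.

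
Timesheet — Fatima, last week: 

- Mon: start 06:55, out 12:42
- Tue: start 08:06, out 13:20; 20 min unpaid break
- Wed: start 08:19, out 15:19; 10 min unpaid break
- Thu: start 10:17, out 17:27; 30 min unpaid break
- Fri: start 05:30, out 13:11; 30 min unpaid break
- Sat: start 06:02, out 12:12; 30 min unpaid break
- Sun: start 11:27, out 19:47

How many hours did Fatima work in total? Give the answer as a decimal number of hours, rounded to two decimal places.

45.37 hours

Mon: 06:55–12:42 = 5 h 47 min
Tue: 08:06–13:20 = 5 h 14 min; less 20 min break → 4 h 54 min
Wed: 08:19–15:19 = 7 h 0 min; less 10 min break → 6 h 50 min
Thu: 10:17–17:27 = 7 h 10 min; less 30 min break → 6 h 40 min
Fri: 05:30–13:11 = 7 h 41 min; less 30 min break → 7 h 11 min
Sat: 06:02–12:12 = 6 h 10 min; less 30 min break → 5 h 40 min
Sun: 11:27–19:47 = 8 h 20 min
Total: 5 h 47 min + 4 h 54 min + 6 h 50 min + 6 h 40 min + 7 h 11 min + 5 h 40 min + 8 h 20 min = 45 h 22 min.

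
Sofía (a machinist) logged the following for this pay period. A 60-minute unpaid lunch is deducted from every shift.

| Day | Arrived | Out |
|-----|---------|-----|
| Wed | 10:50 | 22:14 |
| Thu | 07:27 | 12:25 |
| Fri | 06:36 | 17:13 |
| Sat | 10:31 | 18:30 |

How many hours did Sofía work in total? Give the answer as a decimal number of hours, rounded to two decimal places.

30.97 hours

Wed: 10:50–22:14 = 11 h 24 min; less 60 min break → 10 h 24 min
Thu: 07:27–12:25 = 4 h 58 min; less 60 min break → 3 h 58 min
Fri: 06:36–17:13 = 10 h 37 min; less 60 min break → 9 h 37 min
Sat: 10:31–18:30 = 7 h 59 min; less 60 min break → 6 h 59 min
Total: 10 h 24 min + 3 h 58 min + 9 h 37 min + 6 h 59 min = 30 h 58 min.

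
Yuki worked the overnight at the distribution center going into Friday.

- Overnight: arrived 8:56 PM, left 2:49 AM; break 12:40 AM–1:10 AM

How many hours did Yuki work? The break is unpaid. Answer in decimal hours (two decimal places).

Overnight: 8:56 PM → midnight = 3 h 4 min; midnight → 2:49 AM = 2 h 49 min; span 5 h 53 min; less 30 min break → 5 h 23 min

5.38 hours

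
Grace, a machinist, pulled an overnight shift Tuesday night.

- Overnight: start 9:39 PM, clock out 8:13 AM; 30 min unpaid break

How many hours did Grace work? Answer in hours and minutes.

Overnight: 9:39 PM → midnight = 2 h 21 min; midnight → 8:13 AM = 8 h 13 min; span 10 h 34 min; less 30 min break → 10 h 4 min

10 h 4 min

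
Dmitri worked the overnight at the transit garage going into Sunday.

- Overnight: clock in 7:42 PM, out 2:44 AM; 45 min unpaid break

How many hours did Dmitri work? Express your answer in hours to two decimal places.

6.28 hours

Overnight: 7:42 PM → midnight = 4 h 18 min; midnight → 2:44 AM = 2 h 44 min; span 7 h 2 min; less 45 min break → 6 h 17 min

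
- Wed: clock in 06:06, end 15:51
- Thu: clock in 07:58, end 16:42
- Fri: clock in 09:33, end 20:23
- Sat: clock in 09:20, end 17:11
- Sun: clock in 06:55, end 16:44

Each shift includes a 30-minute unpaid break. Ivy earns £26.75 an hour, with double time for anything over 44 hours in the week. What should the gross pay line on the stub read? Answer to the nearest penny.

Wed: 06:06–15:51 = 9 h 45 min; less 30 min break → 9 h 15 min
Thu: 07:58–16:42 = 8 h 44 min; less 30 min break → 8 h 14 min
Fri: 09:33–20:23 = 10 h 50 min; less 30 min break → 10 h 20 min
Sat: 09:20–17:11 = 7 h 51 min; less 30 min break → 7 h 21 min
Sun: 06:55–16:44 = 9 h 49 min; less 30 min break → 9 h 19 min
Total worked: 44 h 29 min = 2669 min.
Regular 44 h 0 min = 2640 min at £26.75/h; overtime 0 h 29 min = 29 min at £53.50/h.
Pay = (2640 × £26.75 + 29 × £53.50) ÷ 60 = £1202.86.

£1202.86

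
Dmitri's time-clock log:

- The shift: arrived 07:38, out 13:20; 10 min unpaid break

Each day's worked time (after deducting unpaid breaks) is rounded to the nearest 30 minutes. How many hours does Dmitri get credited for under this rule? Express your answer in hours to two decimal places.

5.50 hours

The shift: 07:38–13:20 = 5 h 42 min − 10 min = 5 h 32 min → rounds to 5 h 30 min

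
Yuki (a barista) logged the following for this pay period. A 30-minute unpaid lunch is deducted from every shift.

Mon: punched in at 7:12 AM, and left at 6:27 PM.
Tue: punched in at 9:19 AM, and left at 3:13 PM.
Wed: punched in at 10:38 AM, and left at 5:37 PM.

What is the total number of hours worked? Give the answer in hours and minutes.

Mon: 7:12 AM–6:27 PM = 11 h 15 min; less 30 min break → 10 h 45 min
Tue: 9:19 AM–3:13 PM = 5 h 54 min; less 30 min break → 5 h 24 min
Wed: 10:38 AM–5:37 PM = 6 h 59 min; less 30 min break → 6 h 29 min
Total: 10 h 45 min + 5 h 24 min + 6 h 29 min = 22 h 38 min.

22 h 38 min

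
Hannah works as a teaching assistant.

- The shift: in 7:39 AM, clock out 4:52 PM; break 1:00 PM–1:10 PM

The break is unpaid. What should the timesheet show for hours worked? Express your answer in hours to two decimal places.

9.05 hours

The shift: 7:39 AM–4:52 PM = 9 h 13 min; less 10 min break → 9 h 3 min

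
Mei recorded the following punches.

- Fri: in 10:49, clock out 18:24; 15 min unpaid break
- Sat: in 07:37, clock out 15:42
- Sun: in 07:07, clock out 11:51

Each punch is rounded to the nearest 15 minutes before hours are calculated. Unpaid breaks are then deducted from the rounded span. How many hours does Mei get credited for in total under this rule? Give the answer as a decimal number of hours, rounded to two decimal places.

20.50 hours

Fri: in 10:49→10:45, out 18:24→18:30; 7 h 45 min − 15 min = 7 h 30 min
Sat: in 07:37→07:30, out 15:42→15:45; 8 h 15 min
Sun: in 07:07→07:00, out 11:51→11:45; 4 h 45 min
Total credited: 20 h 30 min.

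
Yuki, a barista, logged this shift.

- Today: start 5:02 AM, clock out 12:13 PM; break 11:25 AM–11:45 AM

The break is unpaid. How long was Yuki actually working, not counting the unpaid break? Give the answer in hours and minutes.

6 h 51 min

Today: 5:02 AM–12:13 PM = 7 h 11 min; less 20 min break → 6 h 51 min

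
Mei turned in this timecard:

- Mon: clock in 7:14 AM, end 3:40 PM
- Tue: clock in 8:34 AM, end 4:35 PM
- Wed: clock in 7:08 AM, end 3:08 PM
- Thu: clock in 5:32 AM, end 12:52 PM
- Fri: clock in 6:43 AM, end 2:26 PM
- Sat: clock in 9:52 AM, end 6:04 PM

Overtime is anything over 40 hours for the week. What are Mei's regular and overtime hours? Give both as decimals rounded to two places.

Regular 40.00 hours, overtime 7.70 hours

Mon: 7:14 AM–3:40 PM = 8 h 26 min
Tue: 8:34 AM–4:35 PM = 8 h 1 min
Wed: 7:08 AM–3:08 PM = 8 h 0 min
Thu: 5:32 AM–12:52 PM = 7 h 20 min
Fri: 6:43 AM–2:26 PM = 7 h 43 min
Sat: 9:52 AM–6:04 PM = 8 h 12 min
Total worked: 47 h 42 min = 47.70 h.
Threshold 40 h → overtime 7 h 42 min, regular 40 h 0 min.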